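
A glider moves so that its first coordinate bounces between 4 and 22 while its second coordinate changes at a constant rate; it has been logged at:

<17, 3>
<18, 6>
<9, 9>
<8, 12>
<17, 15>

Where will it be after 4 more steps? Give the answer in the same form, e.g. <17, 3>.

The first coordinate reflects between 4 and 22, moving 9 per step.
  step 5: 17 → 18
  step 6: 18 → 9
  step 7: 9 → 8
  step 8: 8 → 17
The second coordinate changes by +3 each step: at step 8 it is 27.

<17, 27>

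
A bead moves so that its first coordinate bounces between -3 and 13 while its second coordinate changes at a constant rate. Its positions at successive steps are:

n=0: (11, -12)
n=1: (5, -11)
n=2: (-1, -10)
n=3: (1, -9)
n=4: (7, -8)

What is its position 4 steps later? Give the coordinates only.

(-1, -4)

The first coordinate reflects between -3 and 13, moving 6 per step.
  step 5: 7 → 13
  step 6: 13 → 7
  step 7: 7 → 1
  step 8: 1 → -1
The second coordinate changes by +1 each step: at step 8 it is -4.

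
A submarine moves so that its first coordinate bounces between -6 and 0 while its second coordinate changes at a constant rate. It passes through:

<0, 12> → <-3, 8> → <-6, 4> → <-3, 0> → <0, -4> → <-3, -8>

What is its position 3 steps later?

The first coordinate reflects between -6 and 0, moving 3 per step.
  step 6: -3 → -6
  step 7: -6 → -3
  step 8: -3 → 0
The second coordinate changes by -4 each step: at step 8 it is -20.

<0, -20>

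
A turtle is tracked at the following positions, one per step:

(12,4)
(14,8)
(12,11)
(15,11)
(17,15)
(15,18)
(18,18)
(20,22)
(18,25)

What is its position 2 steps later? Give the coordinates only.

(23,29)

Step-to-step displacements: (+2,+4), (-2,+3), (+3,+0), (+2,+4), (-2,+3), (+3,+0), (+2,+4), (-2,+3) — a repeating cycle of length 3.
step 9: apply (+3,+0) → (21,25)
step 10: apply (+2,+4) → (23,29)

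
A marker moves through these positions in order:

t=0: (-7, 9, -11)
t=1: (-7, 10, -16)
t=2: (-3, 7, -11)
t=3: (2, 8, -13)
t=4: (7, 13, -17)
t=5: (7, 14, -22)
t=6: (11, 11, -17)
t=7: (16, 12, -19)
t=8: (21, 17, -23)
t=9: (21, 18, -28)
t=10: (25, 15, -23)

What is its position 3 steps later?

Differencing gives (+0, +1, -5), (+4, -3, +5), (+5, +1, -2), (+5, +5, -4), (+0, +1, -5), (+4, -3, +5), (+5, +1, -2), (+5, +5, -4), (+0, +1, -5), (+4, -3, +5). This is the pattern (+0, +1, -5), (+4, -3, +5), (+5, +1, -2), (+5, +5, -4) repeated.
step 11: apply (+5, +1, -2) → (30, 16, -25)
step 12: apply (+5, +5, -4) → (35, 21, -29)
step 13: apply (+0, +1, -5) → (35, 22, -34)

(35, 22, -34)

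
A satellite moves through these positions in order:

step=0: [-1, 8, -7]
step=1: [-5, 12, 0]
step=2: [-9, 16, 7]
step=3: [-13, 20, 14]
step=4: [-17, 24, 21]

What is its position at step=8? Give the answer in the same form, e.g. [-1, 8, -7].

[-33, 40, 49]

Each step adds [-4, +4, +7] to the position.
step 5: [-17, 24, 21] + [-4, +4, +7] → [-21, 28, 28]
step 6: [-21, 28, 28] + [-4, +4, +7] → [-25, 32, 35]
step 7: [-25, 32, 35] + [-4, +4, +7] → [-29, 36, 42]
step 8: [-29, 36, 42] + [-4, +4, +7] → [-33, 40, 49]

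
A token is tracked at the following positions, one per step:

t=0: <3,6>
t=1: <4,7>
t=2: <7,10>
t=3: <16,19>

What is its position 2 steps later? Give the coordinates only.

<124,127>

Step-to-step displacements: <+1,+1>, <+3,+3>, <+9,+9>; each is 3× the previous.
step 4: <16,19> + <+27,+27> → <43,46>
step 5: <43,46> + <+81,+81> → <124,127>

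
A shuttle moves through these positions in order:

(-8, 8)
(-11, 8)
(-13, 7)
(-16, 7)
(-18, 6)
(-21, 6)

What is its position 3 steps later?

(-28, 4)

The moves between consecutive positions are (-3, +0), (-2, -1), (-3, +0), (-2, -1), (-3, +0); they repeat the 2-cycle [(-3, +0), (-2, -1)].
step 6: apply (-2, -1) → (-23, 5)
step 7: apply (-3, +0) → (-26, 5)
step 8: apply (-2, -1) → (-28, 4)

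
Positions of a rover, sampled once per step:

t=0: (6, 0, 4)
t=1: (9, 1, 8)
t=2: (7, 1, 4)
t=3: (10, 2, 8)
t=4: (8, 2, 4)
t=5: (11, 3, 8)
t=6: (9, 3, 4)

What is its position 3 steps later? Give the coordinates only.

The moves between consecutive positions are (+3, +1, +4), (-2, +0, -4), (+3, +1, +4), (-2, +0, -4), (+3, +1, +4), (-2, +0, -4); they repeat the 2-cycle [(+3, +1, +4), (-2, +0, -4)].
step 7: apply (+3, +1, +4) → (12, 4, 8)
step 8: apply (-2, +0, -4) → (10, 4, 4)
step 9: apply (+3, +1, +4) → (13, 5, 8)

(13, 5, 8)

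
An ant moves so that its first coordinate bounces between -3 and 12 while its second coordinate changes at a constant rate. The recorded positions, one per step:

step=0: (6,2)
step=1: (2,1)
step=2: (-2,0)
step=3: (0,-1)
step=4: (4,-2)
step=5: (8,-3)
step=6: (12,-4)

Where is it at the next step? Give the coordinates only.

(8,-5)

The first coordinate travels 4 per step and bounces off the walls at -3 and 12.
  step 7: 12 → 8
The second coordinate changes by -1 each step: at step 7 it is -5.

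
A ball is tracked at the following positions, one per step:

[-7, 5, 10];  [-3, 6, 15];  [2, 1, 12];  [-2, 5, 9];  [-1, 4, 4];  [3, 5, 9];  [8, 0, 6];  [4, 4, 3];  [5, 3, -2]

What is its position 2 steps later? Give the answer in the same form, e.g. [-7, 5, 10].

[14, -1, 0]

The moves between consecutive positions are [+4, +1, +5], [+5, -5, -3], [-4, +4, -3], [+1, -1, -5], [+4, +1, +5], [+5, -5, -3], [-4, +4, -3], [+1, -1, -5]; they repeat the 4-cycle [[+4, +1, +5], [+5, -5, -3], [-4, +4, -3], [+1, -1, -5]].
step 9: apply [+4, +1, +5] → [9, 4, 3]
step 10: apply [+5, -5, -3] → [14, -1, 0]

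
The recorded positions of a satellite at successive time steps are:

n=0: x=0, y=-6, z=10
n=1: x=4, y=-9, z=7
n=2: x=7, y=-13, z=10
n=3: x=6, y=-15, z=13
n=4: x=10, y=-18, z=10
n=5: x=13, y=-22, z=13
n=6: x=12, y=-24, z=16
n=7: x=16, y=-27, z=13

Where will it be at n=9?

The moves between consecutive positions are (+4, -3, -3), (+3, -4, +3), (-1, -2, +3), (+4, -3, -3), (+3, -4, +3), (-1, -2, +3), (+4, -3, -3); they repeat the 3-cycle [(+4, -3, -3), (+3, -4, +3), (-1, -2, +3)].
step 8: apply (+3, -4, +3) → x=19, y=-31, z=16
step 9: apply (-1, -2, +3) → x=18, y=-33, z=19

x=18, y=-33, z=19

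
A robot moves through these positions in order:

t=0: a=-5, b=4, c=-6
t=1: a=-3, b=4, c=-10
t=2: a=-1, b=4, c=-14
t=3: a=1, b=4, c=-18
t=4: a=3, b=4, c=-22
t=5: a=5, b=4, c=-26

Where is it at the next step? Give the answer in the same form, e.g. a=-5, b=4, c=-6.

a=7, b=4, c=-30

Each step adds (+2,+0,-4) to the position.
step 6: a=5, b=4, c=-26 + (+2,+0,-4) → a=7, b=4, c=-30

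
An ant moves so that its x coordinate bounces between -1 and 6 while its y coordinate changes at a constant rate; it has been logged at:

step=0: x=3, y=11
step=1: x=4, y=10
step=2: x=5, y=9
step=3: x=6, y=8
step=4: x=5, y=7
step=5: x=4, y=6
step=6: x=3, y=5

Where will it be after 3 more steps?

x=0, y=2

The x coordinate reflects between -1 and 6, moving 1 per step.
  step 7: 3 → 2
  step 8: 2 → 1
  step 9: 1 → 0
The y coordinate changes by -1 each step: at step 9 it is 2.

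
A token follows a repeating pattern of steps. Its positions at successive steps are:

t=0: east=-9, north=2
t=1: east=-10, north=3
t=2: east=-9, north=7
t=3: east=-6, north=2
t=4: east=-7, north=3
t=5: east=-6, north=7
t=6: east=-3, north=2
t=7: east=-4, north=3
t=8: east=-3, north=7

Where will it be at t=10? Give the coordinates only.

east=-1, north=3

Step-to-step displacements: (-1, +1), (+1, +4), (+3, -5), (-1, +1), (+1, +4), (+3, -5), (-1, +1), (+1, +4) — a repeating cycle of length 3.
step 9: apply (+3, -5) → east=0, north=2
step 10: apply (-1, +1) → east=-1, north=3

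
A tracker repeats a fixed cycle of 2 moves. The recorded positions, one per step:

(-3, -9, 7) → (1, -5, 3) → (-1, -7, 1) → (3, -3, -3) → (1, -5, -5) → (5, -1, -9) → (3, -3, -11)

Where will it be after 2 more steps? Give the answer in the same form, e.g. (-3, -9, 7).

(5, -1, -17)

Step-to-step displacements: (+4, +4, -4), (-2, -2, -2), (+4, +4, -4), (-2, -2, -2), (+4, +4, -4), (-2, -2, -2) — a repeating cycle of length 2.
step 7: apply (+4, +4, -4) → (7, 1, -15)
step 8: apply (-2, -2, -2) → (5, -1, -17)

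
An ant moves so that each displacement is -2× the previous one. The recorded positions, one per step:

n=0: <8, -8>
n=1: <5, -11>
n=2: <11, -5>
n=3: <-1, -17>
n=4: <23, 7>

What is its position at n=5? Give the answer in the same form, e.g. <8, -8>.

Step-to-step displacements: <-3, -3>, <+6, +6>, <-12, -12>, <+24, +24>; each is -2× the previous.
step 5: <23, 7> + <-48, -48> → <-25, -41>

<-25, -41>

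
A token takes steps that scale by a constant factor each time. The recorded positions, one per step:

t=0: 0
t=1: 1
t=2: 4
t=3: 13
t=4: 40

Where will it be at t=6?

Step-to-step displacements: +1, +3, +9, +27; each is 3× the previous.
step 5: 40 + 81 → 121
step 6: 121 + 243 → 364

364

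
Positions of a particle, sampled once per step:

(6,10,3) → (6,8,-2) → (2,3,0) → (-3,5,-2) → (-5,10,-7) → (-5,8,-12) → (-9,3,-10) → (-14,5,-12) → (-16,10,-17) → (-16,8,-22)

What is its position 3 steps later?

Differencing gives (+0,-2,-5), (-4,-5,+2), (-5,+2,-2), (-2,+5,-5), (+0,-2,-5), (-4,-5,+2), (-5,+2,-2), (-2,+5,-5), (+0,-2,-5). This is the pattern (+0,-2,-5), (-4,-5,+2), (-5,+2,-2), (-2,+5,-5) repeated.
step 10: apply (-4,-5,+2) → (-20,3,-20)
step 11: apply (-5,+2,-2) → (-25,5,-22)
step 12: apply (-2,+5,-5) → (-27,10,-27)

(-27,10,-27)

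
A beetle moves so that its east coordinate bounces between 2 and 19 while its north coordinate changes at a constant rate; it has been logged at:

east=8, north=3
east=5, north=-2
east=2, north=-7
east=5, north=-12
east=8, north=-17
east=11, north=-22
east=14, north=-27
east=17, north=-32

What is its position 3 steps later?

east=12, north=-47

The east coordinate reflects between 2 and 19, moving 3 per step.
  step 8: 17 → 18
  step 9: 18 → 15
  step 10: 15 → 12
The north coordinate changes by -5 each step: at step 10 it is -47.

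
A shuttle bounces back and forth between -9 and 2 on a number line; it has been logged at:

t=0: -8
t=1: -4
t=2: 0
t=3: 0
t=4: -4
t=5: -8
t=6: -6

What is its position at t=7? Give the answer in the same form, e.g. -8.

The value reflects between -9 and 2, moving 4 per step.
  step 7: -6 → -2

-2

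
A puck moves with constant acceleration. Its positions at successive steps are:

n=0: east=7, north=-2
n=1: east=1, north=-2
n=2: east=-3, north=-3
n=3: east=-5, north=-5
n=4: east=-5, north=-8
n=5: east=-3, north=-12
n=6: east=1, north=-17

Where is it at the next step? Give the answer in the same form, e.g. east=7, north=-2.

east=7, north=-23

First differences are (-6,+0), (-4,-1), (-2,-2), (+0,-3), (+2,-4), (+4,-5); their common second difference is (+2,-1) (constant acceleration).
step 7: east=1, north=-17 + (+6,-6) → east=7, north=-23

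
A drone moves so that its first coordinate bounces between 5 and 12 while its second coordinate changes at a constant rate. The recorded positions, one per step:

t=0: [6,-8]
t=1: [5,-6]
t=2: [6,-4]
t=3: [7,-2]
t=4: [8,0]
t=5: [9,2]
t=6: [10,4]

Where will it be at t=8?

[12,8]

The first coordinate reflects between 5 and 12, moving 1 per step.
  step 7: 10 → 11
  step 8: 11 → 12
The second coordinate changes by +2 each step: at step 8 it is 8.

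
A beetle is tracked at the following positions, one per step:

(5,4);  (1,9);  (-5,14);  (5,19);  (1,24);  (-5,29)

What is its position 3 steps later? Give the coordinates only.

(-5,44)

The first coordinate repeats the cycle [5, 1, -5] with period 3; step 8 mod 3 = 2, giving -5.
The second coordinate changes by +5 each step, so at step 8 it is 4 + 8·(5) = 44.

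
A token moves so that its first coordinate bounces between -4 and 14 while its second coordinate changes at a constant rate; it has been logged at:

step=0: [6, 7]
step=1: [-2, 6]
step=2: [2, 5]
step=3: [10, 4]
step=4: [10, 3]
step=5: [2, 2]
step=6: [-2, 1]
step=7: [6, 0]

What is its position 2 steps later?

[6, -2]

The first coordinate travels 8 per step and bounces off the walls at -4 and 14.
  step 8: 6 → 14
  step 9: 14 → 6
The second coordinate changes by -1 each step: at step 9 it is -2.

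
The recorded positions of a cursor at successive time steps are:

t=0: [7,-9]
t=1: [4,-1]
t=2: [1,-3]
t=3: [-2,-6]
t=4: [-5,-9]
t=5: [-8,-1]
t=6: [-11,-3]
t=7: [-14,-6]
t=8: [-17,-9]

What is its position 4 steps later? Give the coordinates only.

[-29,-9]

First: linear, -3 per step → -29 at step 12.
Second: cycles through -9, -1, -3, -6 every 4 steps. Step 12 lands at position 0 of the cycle → -9.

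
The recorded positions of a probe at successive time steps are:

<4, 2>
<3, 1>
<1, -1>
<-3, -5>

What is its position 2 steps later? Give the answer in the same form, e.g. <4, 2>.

Consecutive displacements <-1, -1>, <-2, -2>, <-4, -4> scale by a factor of 2 each step.
step 4: <-3, -5> + <-8, -8> → <-11, -13>
step 5: <-11, -13> + <-16, -16> → <-27, -29>

<-27, -29>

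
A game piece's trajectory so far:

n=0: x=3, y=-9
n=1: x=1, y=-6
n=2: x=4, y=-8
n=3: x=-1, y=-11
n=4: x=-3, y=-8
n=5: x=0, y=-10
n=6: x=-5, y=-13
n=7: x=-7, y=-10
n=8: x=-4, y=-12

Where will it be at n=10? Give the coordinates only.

x=-11, y=-12

Differencing gives (-2,+3), (+3,-2), (-5,-3), (-2,+3), (+3,-2), (-5,-3), (-2,+3), (+3,-2). This is the pattern (-2,+3), (+3,-2), (-5,-3) repeated.
step 9: apply (-5,-3) → x=-9, y=-15
step 10: apply (-2,+3) → x=-11, y=-12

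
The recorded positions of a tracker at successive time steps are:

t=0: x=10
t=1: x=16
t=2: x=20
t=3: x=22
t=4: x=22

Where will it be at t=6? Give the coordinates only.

x=16

First differences are +6, +4, +2, +0; their common second difference is -2 (constant acceleration).
step 5: 22 − 2 → x=20
step 6: 20 − 4 → x=16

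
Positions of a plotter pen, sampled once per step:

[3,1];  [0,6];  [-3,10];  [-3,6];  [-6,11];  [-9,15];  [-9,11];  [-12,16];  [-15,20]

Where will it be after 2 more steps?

Differencing gives [-3,+5], [-3,+4], [+0,-4], [-3,+5], [-3,+4], [+0,-4], [-3,+5], [-3,+4]. This is the pattern [-3,+5], [-3,+4], [+0,-4] repeated.
step 9: apply [+0,-4] → [-15,16]
step 10: apply [-3,+5] → [-18,21]

[-18,21]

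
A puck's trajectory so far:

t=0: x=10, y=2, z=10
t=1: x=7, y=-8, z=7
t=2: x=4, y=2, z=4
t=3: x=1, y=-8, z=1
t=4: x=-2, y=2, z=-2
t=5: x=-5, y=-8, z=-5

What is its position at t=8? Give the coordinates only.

X: linear, -3 per step → -14 at step 8.
Y: cycles through 2, -8 every 2 steps. Step 8 lands at position 0 of the cycle → 2.
Z: linear, -3 per step → -14 at step 8.

x=-14, y=2, z=-14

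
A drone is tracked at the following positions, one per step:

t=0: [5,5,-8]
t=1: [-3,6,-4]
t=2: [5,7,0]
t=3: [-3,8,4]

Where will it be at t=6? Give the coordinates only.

First: cycles through 5, -3 every 2 steps. Step 6 lands at position 0 of the cycle → 5.
Second: linear, +1 per step → 11 at step 6.
Third: linear, +4 per step → 16 at step 6.

[5,11,16]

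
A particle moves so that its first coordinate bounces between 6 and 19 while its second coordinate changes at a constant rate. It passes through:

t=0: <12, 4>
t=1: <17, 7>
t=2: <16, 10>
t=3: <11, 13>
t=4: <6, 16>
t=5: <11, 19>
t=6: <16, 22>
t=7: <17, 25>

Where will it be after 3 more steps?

The first coordinate reflects between 6 and 19, moving 5 per step.
  step 8: 17 → 12
  step 9: 12 → 7
  step 10: 7 → 10
The second coordinate changes by +3 each step: at step 10 it is 34.

<10, 34>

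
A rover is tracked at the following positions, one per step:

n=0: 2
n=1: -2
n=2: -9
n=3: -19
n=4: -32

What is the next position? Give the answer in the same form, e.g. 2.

Taking differences between consecutive positions: -4, -7, -10, -13. These grow by -3 each step.
step 5: -32 − 16 → -48

-48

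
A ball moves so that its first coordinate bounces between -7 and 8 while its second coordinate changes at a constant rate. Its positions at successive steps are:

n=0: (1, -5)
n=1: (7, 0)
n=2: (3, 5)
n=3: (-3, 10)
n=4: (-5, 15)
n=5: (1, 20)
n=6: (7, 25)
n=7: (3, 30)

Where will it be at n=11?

The first coordinate reflects between -7 and 8, moving 6 per step.
  step 8: 3 → -3
  step 9: -3 → -5
  step 10: -5 → 1
  step 11: 1 → 7
The second coordinate changes by +5 each step: at step 11 it is 50.

(7, 50)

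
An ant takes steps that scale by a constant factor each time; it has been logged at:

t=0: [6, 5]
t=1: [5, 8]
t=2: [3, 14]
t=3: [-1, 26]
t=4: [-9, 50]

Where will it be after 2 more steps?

The jumps are [-1, +3], [-2, +6], [-4, +12], [-8, +24] — a geometric progression with ratio 2.
step 5: [-9, 50] + [-16, +48] → [-25, 98]
step 6: [-25, 98] + [-32, +96] → [-57, 194]

[-57, 194]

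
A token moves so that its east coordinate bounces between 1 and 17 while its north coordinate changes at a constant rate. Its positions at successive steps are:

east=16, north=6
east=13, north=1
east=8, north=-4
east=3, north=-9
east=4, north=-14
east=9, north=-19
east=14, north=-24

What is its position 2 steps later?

east=10, north=-34

The east coordinate reflects between 1 and 17, moving 5 per step.
  step 7: 14 → 15
  step 8: 15 → 10
The north coordinate changes by -5 each step: at step 8 it is -34.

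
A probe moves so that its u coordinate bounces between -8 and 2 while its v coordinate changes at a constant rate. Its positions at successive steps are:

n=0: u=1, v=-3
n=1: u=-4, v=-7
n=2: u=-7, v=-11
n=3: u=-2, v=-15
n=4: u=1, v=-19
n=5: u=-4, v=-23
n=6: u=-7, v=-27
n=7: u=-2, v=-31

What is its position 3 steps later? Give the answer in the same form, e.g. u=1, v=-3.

The u coordinate travels 5 per step and bounces off the walls at -8 and 2.
  step 8: -2 → 1
  step 9: 1 → -4
  step 10: -4 → -7
The v coordinate changes by -4 each step: at step 10 it is -43.

u=-7, v=-43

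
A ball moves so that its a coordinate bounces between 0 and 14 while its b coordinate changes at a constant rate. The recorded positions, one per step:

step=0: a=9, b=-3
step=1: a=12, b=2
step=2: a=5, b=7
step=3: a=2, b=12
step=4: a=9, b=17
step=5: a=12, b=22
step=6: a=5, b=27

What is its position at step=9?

a=12, b=42

The a coordinate travels 7 per step and bounces off the walls at 0 and 14.
  step 7: 5 → 2
  step 8: 2 → 9
  step 9: 9 → 12
The b coordinate changes by +5 each step: at step 9 it is 42.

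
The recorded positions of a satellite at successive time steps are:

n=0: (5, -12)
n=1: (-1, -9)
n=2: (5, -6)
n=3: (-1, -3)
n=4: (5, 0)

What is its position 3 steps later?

(-1, 9)

The first coordinate repeats the cycle [5, -1] with period 2; step 7 mod 2 = 1, giving -1.
The second coordinate changes by +3 each step, so at step 7 it is -12 + 7·(3) = 9.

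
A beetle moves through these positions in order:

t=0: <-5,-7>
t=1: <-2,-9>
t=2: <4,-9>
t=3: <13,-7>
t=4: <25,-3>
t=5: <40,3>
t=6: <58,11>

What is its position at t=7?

Taking differences between consecutive positions: <+3,-2>, <+6,+0>, <+9,+2>, <+12,+4>, <+15,+6>, <+18,+8>. These grow by <+3,+2> each step.
step 7: <58,11> + <+21,+10> → <79,21>

<79,21>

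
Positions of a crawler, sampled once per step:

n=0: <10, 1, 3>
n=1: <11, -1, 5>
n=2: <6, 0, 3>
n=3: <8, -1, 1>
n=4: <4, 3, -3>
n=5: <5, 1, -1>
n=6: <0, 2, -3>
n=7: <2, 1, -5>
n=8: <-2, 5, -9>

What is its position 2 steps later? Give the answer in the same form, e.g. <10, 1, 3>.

<-6, 4, -9>

Step-to-step displacements: <+1, -2, +2>, <-5, +1, -2>, <+2, -1, -2>, <-4, +4, -4>, <+1, -2, +2>, <-5, +1, -2>, <+2, -1, -2>, <-4, +4, -4> — a repeating cycle of length 4.
step 9: apply <+1, -2, +2> → <-1, 3, -7>
step 10: apply <-5, +1, -2> → <-6, 4, -9>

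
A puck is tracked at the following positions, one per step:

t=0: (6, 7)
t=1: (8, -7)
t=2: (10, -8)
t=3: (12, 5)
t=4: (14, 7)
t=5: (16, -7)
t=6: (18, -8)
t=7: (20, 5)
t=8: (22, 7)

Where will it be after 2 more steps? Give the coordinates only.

(26, -8)

The first coordinate changes by +2 each step, so at step 10 it is 6 + 10·(2) = 26.
The second coordinate repeats the cycle [7, -7, -8, 5] with period 4; step 10 mod 4 = 2, giving -8.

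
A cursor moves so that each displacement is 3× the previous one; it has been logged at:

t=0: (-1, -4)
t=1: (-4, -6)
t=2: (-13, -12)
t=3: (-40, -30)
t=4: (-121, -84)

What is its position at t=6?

Step-to-step displacements: (-3, -2), (-9, -6), (-27, -18), (-81, -54); each is 3× the previous.
step 5: (-121, -84) + (-243, -162) → (-364, -246)
step 6: (-364, -246) + (-729, -486) → (-1093, -732)

(-1093, -732)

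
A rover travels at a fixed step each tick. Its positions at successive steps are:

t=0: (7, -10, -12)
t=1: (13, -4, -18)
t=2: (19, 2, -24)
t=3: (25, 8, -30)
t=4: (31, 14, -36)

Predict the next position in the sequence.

Each step adds (+6, +6, -6) to the position.
step 5: (31, 14, -36) + (+6, +6, -6) → (37, 20, -42)

(37, 20, -42)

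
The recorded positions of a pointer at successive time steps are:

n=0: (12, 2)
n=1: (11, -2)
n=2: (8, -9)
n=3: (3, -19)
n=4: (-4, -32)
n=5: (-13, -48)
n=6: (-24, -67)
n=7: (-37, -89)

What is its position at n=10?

Successive displacements: (-1, -4), (-3, -7), (-5, -10), (-7, -13), (-9, -16), (-11, -19), (-13, -22) — each changes by (-2, -3).
step 8: (-37, -89) + (-15, -25) → (-52, -114)
step 9: (-52, -114) + (-17, -28) → (-69, -142)
step 10: (-69, -142) + (-19, -31) → (-88, -173)

(-88, -173)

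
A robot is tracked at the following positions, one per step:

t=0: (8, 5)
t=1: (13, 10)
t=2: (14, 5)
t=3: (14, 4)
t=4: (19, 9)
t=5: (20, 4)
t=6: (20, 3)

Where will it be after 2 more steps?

(26, 3)

The moves between consecutive positions are (+5, +5), (+1, -5), (+0, -1), (+5, +5), (+1, -5), (+0, -1); they repeat the 3-cycle [(+5, +5), (+1, -5), (+0, -1)].
step 7: apply (+5, +5) → (25, 8)
step 8: apply (+1, -5) → (26, 3)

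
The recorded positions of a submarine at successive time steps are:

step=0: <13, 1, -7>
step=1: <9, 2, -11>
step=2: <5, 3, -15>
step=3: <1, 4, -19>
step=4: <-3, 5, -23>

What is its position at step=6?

The position changes by <-4, +1, -4> every step.
step 5: <-3, 5, -23> + <-4, +1, -4> → <-7, 6, -27>
step 6: <-7, 6, -27> + <-4, +1, -4> → <-11, 7, -31>

<-11, 7, -31>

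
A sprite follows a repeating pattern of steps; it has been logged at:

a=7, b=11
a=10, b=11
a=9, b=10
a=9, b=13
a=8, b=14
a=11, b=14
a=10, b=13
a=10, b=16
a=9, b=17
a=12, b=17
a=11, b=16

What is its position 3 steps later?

a=13, b=20

Differencing gives (+3,+0), (-1,-1), (+0,+3), (-1,+1), (+3,+0), (-1,-1), (+0,+3), (-1,+1), (+3,+0), (-1,-1). This is the pattern (+3,+0), (-1,-1), (+0,+3), (-1,+1) repeated.
step 11: apply (+0,+3) → a=11, b=19
step 12: apply (-1,+1) → a=10, b=20
step 13: apply (+3,+0) → a=13, b=20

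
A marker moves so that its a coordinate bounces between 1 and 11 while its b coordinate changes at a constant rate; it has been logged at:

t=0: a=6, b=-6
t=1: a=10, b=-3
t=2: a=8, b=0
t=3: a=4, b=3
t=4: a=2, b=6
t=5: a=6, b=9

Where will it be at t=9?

The a coordinate reflects between 1 and 11, moving 4 per step.
  step 6: 6 → 10
  step 7: 10 → 8
  step 8: 8 → 4
  step 9: 4 → 2
The b coordinate changes by +3 each step: at step 9 it is 21.

a=2, b=21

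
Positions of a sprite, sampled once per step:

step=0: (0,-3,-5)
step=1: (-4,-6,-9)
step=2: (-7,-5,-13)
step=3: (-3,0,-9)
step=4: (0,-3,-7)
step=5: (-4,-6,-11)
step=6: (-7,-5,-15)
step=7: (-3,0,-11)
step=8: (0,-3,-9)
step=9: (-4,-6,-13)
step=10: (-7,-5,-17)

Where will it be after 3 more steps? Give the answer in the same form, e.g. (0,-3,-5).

(-4,-6,-15)

The moves between consecutive positions are (-4,-3,-4), (-3,+1,-4), (+4,+5,+4), (+3,-3,+2), (-4,-3,-4), (-3,+1,-4), (+4,+5,+4), (+3,-3,+2), (-4,-3,-4), (-3,+1,-4); they repeat the 4-cycle [(-4,-3,-4), (-3,+1,-4), (+4,+5,+4), (+3,-3,+2)].
step 11: apply (+4,+5,+4) → (-3,0,-13)
step 12: apply (+3,-3,+2) → (0,-3,-11)
step 13: apply (-4,-3,-4) → (-4,-6,-15)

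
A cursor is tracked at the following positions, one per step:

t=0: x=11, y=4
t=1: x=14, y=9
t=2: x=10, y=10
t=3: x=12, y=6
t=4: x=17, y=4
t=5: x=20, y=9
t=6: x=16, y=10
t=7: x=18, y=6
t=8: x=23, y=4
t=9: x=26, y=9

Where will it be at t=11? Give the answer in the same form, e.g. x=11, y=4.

The moves between consecutive positions are (+3, +5), (-4, +1), (+2, -4), (+5, -2), (+3, +5), (-4, +1), (+2, -4), (+5, -2), (+3, +5); they repeat the 4-cycle [(+3, +5), (-4, +1), (+2, -4), (+5, -2)].
step 10: apply (-4, +1) → x=22, y=10
step 11: apply (+2, -4) → x=24, y=6

x=24, y=6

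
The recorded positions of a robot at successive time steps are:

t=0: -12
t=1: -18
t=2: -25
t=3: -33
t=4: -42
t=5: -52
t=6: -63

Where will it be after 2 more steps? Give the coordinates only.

-88

Taking differences between consecutive positions: -6, -7, -8, -9, -10, -11. These grow by -1 each step.
step 7: -63 − 12 → -75
step 8: -75 − 13 → -88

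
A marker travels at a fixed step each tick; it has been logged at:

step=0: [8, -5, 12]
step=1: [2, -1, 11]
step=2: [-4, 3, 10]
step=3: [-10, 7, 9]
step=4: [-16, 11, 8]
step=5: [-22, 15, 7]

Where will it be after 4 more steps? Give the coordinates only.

[-46, 31, 3]

Constant displacement of [-6, +4, -1] per step.
step 6: [-22, 15, 7] + [-6, +4, -1] → [-28, 19, 6]
step 7: [-28, 19, 6] + [-6, +4, -1] → [-34, 23, 5]
step 8: [-34, 23, 5] + [-6, +4, -1] → [-40, 27, 4]
step 9: [-40, 27, 4] + [-6, +4, -1] → [-46, 31, 3]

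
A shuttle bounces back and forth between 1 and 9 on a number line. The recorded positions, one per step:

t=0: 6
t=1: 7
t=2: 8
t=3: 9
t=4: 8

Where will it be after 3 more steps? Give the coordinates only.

The value reflects between 1 and 9, moving 1 per step.
  step 5: 8 → 7
  step 6: 7 → 6
  step 7: 6 → 5

5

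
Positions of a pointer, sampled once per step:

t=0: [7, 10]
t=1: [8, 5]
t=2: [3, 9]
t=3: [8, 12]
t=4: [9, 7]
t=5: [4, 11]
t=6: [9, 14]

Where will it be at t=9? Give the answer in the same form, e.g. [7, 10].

[10, 16]

The moves between consecutive positions are [+1, -5], [-5, +4], [+5, +3], [+1, -5], [-5, +4], [+5, +3]; they repeat the 3-cycle [[+1, -5], [-5, +4], [+5, +3]].
step 7: apply [+1, -5] → [10, 9]
step 8: apply [-5, +4] → [5, 13]
step 9: apply [+5, +3] → [10, 16]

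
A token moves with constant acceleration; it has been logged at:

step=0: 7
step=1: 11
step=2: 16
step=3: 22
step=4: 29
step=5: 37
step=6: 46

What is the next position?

Taking differences between consecutive positions: +4, +5, +6, +7, +8, +9. These grow by +1 each step.
step 7: 46 + 10 → 56

56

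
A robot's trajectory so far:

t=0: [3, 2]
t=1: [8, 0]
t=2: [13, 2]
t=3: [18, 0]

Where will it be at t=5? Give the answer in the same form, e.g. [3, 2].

[28, 0]

The first coordinate changes by +5 each step, so at step 5 it is 3 + 5·(5) = 28.
The second coordinate repeats the cycle [2, 0] with period 2; step 5 mod 2 = 1, giving 0.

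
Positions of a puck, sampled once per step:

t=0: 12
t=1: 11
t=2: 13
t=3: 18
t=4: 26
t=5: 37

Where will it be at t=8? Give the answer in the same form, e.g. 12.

Taking differences between consecutive positions: -1, +2, +5, +8, +11. These grow by +3 each step.
step 6: 37 + 14 → 51
step 7: 51 + 17 → 68
step 8: 68 + 20 → 88

88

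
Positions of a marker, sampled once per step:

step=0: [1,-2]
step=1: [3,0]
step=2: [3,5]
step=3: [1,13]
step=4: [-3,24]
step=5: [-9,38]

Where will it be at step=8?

Successive displacements: [+2,+2], [+0,+5], [-2,+8], [-4,+11], [-6,+14] — each changes by [-2,+3].
step 6: [-9,38] + [-8,+17] → [-17,55]
step 7: [-17,55] + [-10,+20] → [-27,75]
step 8: [-27,75] + [-12,+23] → [-39,98]

[-39,98]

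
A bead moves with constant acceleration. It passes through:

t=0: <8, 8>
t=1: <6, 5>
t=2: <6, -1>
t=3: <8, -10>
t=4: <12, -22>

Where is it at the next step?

<18, -37>

Successive displacements: <-2, -3>, <+0, -6>, <+2, -9>, <+4, -12> — each changes by <+2, -3>.
step 5: <12, -22> + <+6, -15> → <18, -37>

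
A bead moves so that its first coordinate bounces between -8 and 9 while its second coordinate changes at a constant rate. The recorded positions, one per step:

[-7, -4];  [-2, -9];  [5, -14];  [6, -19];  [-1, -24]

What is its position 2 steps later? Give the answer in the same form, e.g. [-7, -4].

[-1, -34]

The first coordinate reflects between -8 and 9, moving 7 per step.
  step 5: -1 → -8
  step 6: -8 → -1
The second coordinate changes by -5 each step: at step 6 it is -34.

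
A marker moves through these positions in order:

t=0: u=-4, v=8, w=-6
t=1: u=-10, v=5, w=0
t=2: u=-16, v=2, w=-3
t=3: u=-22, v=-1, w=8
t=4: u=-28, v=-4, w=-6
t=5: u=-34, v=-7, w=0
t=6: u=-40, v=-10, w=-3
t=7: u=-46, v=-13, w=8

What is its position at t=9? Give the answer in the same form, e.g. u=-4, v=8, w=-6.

u=-58, v=-19, w=0

The u coordinate changes by -6 each step, so at step 9 it is -4 + 9·(-6) = -58.
The v coordinate changes by -3 each step, so at step 9 it is 8 + 9·(-3) = -19.
The w coordinate repeats the cycle [-6, 0, -3, 8] with period 4; step 9 mod 4 = 1, giving 0.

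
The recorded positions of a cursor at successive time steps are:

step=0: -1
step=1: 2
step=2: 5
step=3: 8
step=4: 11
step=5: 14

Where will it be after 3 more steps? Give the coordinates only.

The position changes by +3 every step.
step 6: 14 + 3 → 17
step 7: 17 + 3 → 20
step 8: 20 + 3 → 23

23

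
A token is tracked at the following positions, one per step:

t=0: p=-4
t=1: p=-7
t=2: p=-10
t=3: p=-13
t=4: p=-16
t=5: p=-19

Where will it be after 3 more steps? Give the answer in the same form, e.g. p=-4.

p=-28

Each step adds -3 to the position.
step 6: -19 − 3 → p=-22
step 7: -22 − 3 → p=-25
step 8: -25 − 3 → p=-28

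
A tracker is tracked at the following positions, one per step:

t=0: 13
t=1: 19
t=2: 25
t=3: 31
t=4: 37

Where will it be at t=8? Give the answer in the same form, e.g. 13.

61

Each step adds +6 to the position.
step 5: 37 + 6 → 43
step 6: 43 + 6 → 49
step 7: 49 + 6 → 55
step 8: 55 + 6 → 61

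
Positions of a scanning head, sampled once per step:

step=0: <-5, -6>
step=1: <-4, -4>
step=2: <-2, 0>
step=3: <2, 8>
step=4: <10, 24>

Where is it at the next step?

The jumps are <+1, +2>, <+2, +4>, <+4, +8>, <+8, +16> — a geometric progression with ratio 2.
step 5: <10, 24> + <+16, +32> → <26, 56>

<26, 56>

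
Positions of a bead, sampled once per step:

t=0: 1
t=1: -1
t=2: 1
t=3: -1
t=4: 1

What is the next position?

Consecutive displacements -2, +2, -2, +2 scale by a factor of -1 each step.
step 5: 1 − 2 → -1

-1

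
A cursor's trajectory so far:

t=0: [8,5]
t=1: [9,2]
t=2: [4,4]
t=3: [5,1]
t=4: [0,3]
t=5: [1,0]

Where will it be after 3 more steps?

Step-to-step displacements: [+1,-3], [-5,+2], [+1,-3], [-5,+2], [+1,-3] — a repeating cycle of length 2.
step 6: apply [-5,+2] → [-4,2]
step 7: apply [+1,-3] → [-3,-1]
step 8: apply [-5,+2] → [-8,1]

[-8,1]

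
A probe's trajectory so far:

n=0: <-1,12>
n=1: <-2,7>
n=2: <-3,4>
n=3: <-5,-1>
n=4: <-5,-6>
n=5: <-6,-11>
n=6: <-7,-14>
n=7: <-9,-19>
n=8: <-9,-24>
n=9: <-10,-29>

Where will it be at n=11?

<-13,-37>

The moves between consecutive positions are <-1,-5>, <-1,-3>, <-2,-5>, <+0,-5>, <-1,-5>, <-1,-3>, <-2,-5>, <+0,-5>, <-1,-5>; they repeat the 4-cycle [<-1,-5>, <-1,-3>, <-2,-5>, <+0,-5>].
step 10: apply <-1,-3> → <-11,-32>
step 11: apply <-2,-5> → <-13,-37>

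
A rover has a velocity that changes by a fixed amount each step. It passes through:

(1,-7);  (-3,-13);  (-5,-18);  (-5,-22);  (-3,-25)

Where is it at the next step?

First differences are (-4,-6), (-2,-5), (+0,-4), (+2,-3); their common second difference is (+2,+1) (constant acceleration).
step 5: (-3,-25) + (+4,-2) → (1,-27)

(1,-27)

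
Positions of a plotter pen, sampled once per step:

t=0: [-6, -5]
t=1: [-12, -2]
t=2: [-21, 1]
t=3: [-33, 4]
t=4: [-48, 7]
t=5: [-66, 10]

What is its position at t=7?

First differences are [-6, +3], [-9, +3], [-12, +3], [-15, +3], [-18, +3]; their common second difference is [-3, +0] (constant acceleration).
step 6: [-66, 10] + [-21, +3] → [-87, 13]
step 7: [-87, 13] + [-24, +3] → [-111, 16]

[-111, 16]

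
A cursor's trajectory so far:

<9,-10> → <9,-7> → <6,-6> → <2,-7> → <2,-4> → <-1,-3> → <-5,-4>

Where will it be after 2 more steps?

Differencing gives <+0,+3>, <-3,+1>, <-4,-1>, <+0,+3>, <-3,+1>, <-4,-1>. This is the pattern <+0,+3>, <-3,+1>, <-4,-1> repeated.
step 7: apply <+0,+3> → <-5,-1>
step 8: apply <-3,+1> → <-8,0>

<-8,0>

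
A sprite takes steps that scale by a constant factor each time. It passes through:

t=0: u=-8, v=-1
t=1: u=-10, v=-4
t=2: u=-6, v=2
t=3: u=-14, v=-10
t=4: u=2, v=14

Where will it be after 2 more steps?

Consecutive displacements (-2, -3), (+4, +6), (-8, -12), (+16, +24) scale by a factor of -2 each step.
step 5: u=2, v=14 + (-32, -48) → u=-30, v=-34
step 6: u=-30, v=-34 + (+64, +96) → u=34, v=62

u=34, v=62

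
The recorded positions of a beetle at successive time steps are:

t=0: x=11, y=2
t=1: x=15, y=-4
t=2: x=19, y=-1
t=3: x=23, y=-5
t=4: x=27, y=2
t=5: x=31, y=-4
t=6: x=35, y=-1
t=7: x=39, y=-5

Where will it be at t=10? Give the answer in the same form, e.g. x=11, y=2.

x=51, y=-1

The x coordinate changes by +4 each step, so at step 10 it is 11 + 10·(4) = 51.
The y coordinate repeats the cycle [2, -4, -1, -5] with period 4; step 10 mod 4 = 2, giving -1.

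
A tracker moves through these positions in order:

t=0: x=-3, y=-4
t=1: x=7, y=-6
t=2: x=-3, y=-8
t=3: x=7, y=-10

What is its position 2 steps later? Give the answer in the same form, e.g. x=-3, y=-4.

x=7, y=-14

X: cycles through -3, 7 every 2 steps. Step 5 lands at position 1 of the cycle → 7.
Y: linear, -2 per step → -14 at step 5.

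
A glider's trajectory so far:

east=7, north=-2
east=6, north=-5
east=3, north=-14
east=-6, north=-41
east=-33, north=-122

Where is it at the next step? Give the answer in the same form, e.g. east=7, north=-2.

east=-114, north=-365

Step-to-step displacements: (-1,-3), (-3,-9), (-9,-27), (-27,-81); each is 3× the previous.
step 5: east=-33, north=-122 + (-81,-243) → east=-114, north=-365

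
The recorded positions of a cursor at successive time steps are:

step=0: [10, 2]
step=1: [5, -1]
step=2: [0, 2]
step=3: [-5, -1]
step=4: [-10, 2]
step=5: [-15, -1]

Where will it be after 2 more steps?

[-25, -1]

First: linear, -5 per step → -25 at step 7.
Second: cycles through 2, -1 every 2 steps. Step 7 lands at position 1 of the cycle → -1.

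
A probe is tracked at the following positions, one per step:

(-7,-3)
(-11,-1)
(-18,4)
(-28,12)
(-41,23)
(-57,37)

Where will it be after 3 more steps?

(-123,97)

First differences are (-4,+2), (-7,+5), (-10,+8), (-13,+11), (-16,+14); their common second difference is (-3,+3) (constant acceleration).
step 6: (-57,37) + (-19,+17) → (-76,54)
step 7: (-76,54) + (-22,+20) → (-98,74)
step 8: (-98,74) + (-25,+23) → (-123,97)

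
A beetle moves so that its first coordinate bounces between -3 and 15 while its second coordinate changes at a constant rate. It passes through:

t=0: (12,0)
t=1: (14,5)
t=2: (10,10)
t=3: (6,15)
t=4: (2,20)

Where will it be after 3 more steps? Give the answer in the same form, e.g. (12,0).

The first coordinate travels 4 per step and bounces off the walls at -3 and 15.
  step 5: 2 → -2
  step 6: -2 → 0
  step 7: 0 → 4
The second coordinate changes by +5 each step: at step 7 it is 35.

(4,35)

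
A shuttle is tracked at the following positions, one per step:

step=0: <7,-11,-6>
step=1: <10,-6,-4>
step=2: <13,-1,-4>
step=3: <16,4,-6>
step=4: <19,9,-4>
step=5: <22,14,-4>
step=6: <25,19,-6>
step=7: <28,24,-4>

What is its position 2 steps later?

<34,34,-6>

The first coordinate changes by +3 each step, so at step 9 it is 7 + 9·(3) = 34.
The second coordinate changes by +5 each step, so at step 9 it is -11 + 9·(5) = 34.
The third coordinate repeats the cycle [-6, -4, -4] with period 3; step 9 mod 3 = 0, giving -6.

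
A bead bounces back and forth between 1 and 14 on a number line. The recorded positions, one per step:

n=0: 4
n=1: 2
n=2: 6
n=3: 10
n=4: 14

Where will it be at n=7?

2

The value travels 4 per step and bounces off the walls at 1 and 14.
  step 5: 14 → 10
  step 6: 10 → 6
  step 7: 6 → 2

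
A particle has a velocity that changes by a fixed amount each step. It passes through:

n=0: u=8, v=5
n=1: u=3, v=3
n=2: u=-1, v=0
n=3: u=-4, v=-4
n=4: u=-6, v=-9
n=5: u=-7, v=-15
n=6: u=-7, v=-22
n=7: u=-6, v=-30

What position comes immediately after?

u=-4, v=-39

Successive displacements: (-5, -2), (-4, -3), (-3, -4), (-2, -5), (-1, -6), (+0, -7), (+1, -8) — each changes by (+1, -1).
step 8: u=-6, v=-30 + (+2, -9) → u=-4, v=-39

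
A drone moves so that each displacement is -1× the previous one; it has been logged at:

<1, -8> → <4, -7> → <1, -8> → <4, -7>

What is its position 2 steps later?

The jumps are <+3, +1>, <-3, -1>, <+3, +1> — a geometric progression with ratio -1.
step 4: <4, -7> + <-3, -1> → <1, -8>
step 5: <1, -8> + <+3, +1> → <4, -7>

<4, -7>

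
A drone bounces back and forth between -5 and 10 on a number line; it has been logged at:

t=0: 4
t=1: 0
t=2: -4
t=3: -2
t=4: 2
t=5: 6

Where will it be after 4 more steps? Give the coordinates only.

The value reflects between -5 and 10, moving 4 per step.
  step 6: 6 → 10
  step 7: 10 → 6
  step 8: 6 → 2
  step 9: 2 → -2

-2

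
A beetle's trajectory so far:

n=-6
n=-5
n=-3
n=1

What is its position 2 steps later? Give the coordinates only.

The jumps are +1, +2, +4 — a geometric progression with ratio 2.
step 4: 1 + 8 → n=9
step 5: 9 + 16 → n=25

n=25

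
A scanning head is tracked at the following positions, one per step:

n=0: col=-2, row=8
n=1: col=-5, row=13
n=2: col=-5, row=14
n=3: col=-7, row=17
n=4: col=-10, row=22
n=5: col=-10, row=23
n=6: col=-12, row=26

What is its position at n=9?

The moves between consecutive positions are (-3, +5), (+0, +1), (-2, +3), (-3, +5), (+0, +1), (-2, +3); they repeat the 3-cycle [(-3, +5), (+0, +1), (-2, +3)].
step 7: apply (-3, +5) → col=-15, row=31
step 8: apply (+0, +1) → col=-15, row=32
step 9: apply (-2, +3) → col=-17, row=35

col=-17, row=35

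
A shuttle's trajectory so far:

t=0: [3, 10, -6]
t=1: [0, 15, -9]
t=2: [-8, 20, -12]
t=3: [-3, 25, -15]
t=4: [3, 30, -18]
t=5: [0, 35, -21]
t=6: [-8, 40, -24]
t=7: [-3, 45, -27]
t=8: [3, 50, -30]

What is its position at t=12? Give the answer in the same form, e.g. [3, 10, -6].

First: cycles through 3, 0, -8, -3 every 4 steps. Step 12 lands at position 0 of the cycle → 3.
Second: linear, +5 per step → 70 at step 12.
Third: linear, -3 per step → -42 at step 12.

[3, 70, -42]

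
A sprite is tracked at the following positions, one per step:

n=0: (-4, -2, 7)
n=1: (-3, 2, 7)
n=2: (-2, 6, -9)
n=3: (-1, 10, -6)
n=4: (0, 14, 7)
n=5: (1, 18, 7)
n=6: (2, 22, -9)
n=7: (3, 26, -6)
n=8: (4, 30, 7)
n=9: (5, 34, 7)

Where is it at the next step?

(6, 38, -9)

The first coordinate changes by +1 each step, so at step 10 it is -4 + 10·(1) = 6.
The second coordinate changes by +4 each step, so at step 10 it is -2 + 10·(4) = 38.
The third coordinate repeats the cycle [7, 7, -9, -6] with period 4; step 10 mod 4 = 2, giving -9.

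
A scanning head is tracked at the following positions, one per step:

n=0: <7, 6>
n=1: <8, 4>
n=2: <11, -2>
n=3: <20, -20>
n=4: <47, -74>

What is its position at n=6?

Consecutive displacements <+1, -2>, <+3, -6>, <+9, -18>, <+27, -54> scale by a factor of 3 each step.
step 5: <47, -74> + <+81, -162> → <128, -236>
step 6: <128, -236> + <+243, -486> → <371, -722>

<371, -722>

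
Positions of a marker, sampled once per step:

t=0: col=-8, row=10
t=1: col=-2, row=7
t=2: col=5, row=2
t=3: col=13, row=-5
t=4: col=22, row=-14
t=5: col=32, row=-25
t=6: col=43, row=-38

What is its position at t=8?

col=68, row=-70

Taking differences between consecutive positions: (+6, -3), (+7, -5), (+8, -7), (+9, -9), (+10, -11), (+11, -13). These grow by (+1, -2) each step.
step 7: col=43, row=-38 + (+12, -15) → col=55, row=-53
step 8: col=55, row=-53 + (+13, -17) → col=68, row=-70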